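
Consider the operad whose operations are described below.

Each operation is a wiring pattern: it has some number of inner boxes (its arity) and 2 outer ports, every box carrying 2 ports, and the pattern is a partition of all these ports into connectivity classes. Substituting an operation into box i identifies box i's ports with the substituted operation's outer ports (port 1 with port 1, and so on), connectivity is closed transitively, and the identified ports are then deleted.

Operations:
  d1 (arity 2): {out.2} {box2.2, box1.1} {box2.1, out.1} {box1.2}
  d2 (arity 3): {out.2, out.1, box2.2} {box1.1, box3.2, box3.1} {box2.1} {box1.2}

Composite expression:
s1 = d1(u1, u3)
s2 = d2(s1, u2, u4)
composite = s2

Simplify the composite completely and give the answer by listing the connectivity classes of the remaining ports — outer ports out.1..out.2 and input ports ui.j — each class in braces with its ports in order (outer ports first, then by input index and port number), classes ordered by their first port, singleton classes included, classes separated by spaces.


Reachability decides: close wires over d2-identified ports.
composing d1 on (u1, u3), with out.j its own outer ports: {out.1, u3.1} {out.2} {u1.1, u3.2} {u1.2}
composing d2 on (u1, u3, u2, u4), with out.j its own outer ports: {out.1, out.2, u2.2} {u1.1, u3.2} {u1.2} {u2.1} {u3.1, u4.1, u4.2}

{out.1, out.2, u2.2} {u1.1, u3.2} {u1.2} {u2.1} {u3.1, u4.1, u4.2}


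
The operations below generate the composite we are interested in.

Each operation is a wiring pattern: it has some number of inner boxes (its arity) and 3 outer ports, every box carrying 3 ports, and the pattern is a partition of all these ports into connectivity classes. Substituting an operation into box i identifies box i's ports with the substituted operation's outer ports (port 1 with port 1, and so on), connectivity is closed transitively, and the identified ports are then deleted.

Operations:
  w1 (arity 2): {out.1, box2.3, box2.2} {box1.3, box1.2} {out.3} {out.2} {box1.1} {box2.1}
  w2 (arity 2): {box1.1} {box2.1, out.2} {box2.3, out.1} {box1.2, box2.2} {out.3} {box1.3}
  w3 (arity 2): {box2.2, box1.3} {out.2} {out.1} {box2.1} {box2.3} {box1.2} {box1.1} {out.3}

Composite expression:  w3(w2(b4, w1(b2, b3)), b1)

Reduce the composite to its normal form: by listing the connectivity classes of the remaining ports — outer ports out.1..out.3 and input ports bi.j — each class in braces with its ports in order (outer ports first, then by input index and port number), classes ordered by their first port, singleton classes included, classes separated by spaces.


{out.1} {out.2} {out.3} {b1.1} {b1.2} {b1.3} {b2.1} {b2.2, b2.3} {b3.1} {b3.2, b3.3} {b4.1} {b4.2} {b4.3}

Two ports join when wires chain via w3-identified ports.
the subtree at w1 composes to {out.1, b3.2, b3.3} {out.2} {out.3} {b2.1} {b2.2, b2.3} {b3.1} on (b2, b3); out.j = own outer ports
the subtree at w2 composes to {out.1} {out.2, b3.2, b3.3} {out.3} {b2.1} {b2.2, b2.3} {b3.1} {b4.1} {b4.2} {b4.3} on (b4, b2, b3); out.j = own outer ports
the subtree at w3 composes to {out.1} {out.2} {out.3} {b1.1} {b1.2} {b1.3} {b2.1} {b2.2, b2.3} {b3.1} {b3.2, b3.3} {b4.1} {b4.2} {b4.3} on (b4, b2, b3, b1); out.j = own outer ports


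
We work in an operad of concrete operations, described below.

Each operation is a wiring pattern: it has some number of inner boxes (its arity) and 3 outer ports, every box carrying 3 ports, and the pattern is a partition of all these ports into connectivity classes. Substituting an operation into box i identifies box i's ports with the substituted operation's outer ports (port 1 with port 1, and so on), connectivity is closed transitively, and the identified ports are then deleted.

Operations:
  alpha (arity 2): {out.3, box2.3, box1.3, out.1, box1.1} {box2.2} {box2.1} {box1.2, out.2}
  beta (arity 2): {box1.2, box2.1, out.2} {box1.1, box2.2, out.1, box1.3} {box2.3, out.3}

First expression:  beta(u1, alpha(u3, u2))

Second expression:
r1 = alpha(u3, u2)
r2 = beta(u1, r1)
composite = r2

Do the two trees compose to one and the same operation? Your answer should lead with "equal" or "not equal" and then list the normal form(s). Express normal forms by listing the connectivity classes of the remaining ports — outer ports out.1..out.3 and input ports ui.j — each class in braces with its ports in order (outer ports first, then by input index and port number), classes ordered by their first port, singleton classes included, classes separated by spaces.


equal; the common form is {out.1, u1.1, u1.3, u3.2} {out.2, out.3, u1.2, u2.3, u3.1, u3.3} {u2.1} {u2.2}

The first composite normalizes to {out.1, u1.1, u1.3, u3.2} {out.2, out.3, u1.2, u2.3, u3.1, u3.3} {u2.1} {u2.2}
The second composite normalizes to {out.1, u1.1, u1.3, u3.2} {out.2, out.3, u1.2, u2.3, u3.1, u3.3} {u2.1} {u2.2}
One common form — equal.


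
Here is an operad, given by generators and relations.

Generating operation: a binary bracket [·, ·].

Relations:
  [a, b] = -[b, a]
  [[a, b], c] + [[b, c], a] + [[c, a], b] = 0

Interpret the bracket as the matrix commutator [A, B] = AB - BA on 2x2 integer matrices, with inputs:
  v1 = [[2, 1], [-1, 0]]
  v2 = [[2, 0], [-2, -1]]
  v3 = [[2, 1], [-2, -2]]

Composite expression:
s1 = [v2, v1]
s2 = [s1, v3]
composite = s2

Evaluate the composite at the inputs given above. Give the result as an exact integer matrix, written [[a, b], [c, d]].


[v2, v1] = [[2, 3], [-1, -2]]
[[v2, v1], v3] = [[-5, -8], [4, 5]]

[[-5, -8], [4, 5]]


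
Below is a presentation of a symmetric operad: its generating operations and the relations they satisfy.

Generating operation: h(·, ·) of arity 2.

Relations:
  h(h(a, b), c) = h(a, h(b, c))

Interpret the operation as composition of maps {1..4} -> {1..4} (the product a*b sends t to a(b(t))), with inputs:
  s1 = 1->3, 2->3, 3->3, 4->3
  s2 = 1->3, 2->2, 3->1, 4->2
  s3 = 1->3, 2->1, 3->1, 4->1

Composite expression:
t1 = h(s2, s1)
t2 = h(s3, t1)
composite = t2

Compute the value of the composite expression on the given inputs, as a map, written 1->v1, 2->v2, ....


h(s2, s1) = 1->1, 2->1, 3->1, 4->1
h(s3, h(s2, s1)) = 1->3, 2->3, 3->3, 4->3

1->3, 2->3, 3->3, 4->3


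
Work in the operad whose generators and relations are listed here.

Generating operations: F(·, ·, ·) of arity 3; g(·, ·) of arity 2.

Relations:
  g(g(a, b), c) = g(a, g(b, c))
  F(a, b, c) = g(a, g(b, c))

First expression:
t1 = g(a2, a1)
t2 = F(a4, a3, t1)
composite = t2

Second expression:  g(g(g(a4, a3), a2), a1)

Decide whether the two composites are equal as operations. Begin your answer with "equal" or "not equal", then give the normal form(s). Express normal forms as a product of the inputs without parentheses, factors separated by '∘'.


equal: each reduces to a4 ∘ a3 ∘ a2 ∘ a1

The first expression, normalized: a4 ∘ a3 ∘ a2 ∘ a1
The second expression, normalized: a4 ∘ a3 ∘ a2 ∘ a1
Same normal form: equal.


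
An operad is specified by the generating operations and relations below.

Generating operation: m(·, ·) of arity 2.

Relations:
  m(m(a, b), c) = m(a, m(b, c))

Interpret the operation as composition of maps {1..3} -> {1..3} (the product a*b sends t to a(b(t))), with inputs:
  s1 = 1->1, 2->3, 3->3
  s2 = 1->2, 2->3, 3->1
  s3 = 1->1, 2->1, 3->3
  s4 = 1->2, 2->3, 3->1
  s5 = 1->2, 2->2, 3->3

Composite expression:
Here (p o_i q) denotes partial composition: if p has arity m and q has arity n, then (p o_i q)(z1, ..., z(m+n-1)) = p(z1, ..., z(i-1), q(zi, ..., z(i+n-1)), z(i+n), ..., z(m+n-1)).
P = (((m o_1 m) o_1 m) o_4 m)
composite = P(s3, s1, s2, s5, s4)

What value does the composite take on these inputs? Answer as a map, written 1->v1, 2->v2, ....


1->3, 2->1, 3->3

m(s3, s1) = 1->1, 2->3, 3->3
m(m(s3, s1), s2) = 1->3, 2->3, 3->1
m(s5, s4) = 1->2, 2->3, 3->2
m(m(m(s3, s1), s2), m(s5, s4)) = 1->3, 2->1, 3->3


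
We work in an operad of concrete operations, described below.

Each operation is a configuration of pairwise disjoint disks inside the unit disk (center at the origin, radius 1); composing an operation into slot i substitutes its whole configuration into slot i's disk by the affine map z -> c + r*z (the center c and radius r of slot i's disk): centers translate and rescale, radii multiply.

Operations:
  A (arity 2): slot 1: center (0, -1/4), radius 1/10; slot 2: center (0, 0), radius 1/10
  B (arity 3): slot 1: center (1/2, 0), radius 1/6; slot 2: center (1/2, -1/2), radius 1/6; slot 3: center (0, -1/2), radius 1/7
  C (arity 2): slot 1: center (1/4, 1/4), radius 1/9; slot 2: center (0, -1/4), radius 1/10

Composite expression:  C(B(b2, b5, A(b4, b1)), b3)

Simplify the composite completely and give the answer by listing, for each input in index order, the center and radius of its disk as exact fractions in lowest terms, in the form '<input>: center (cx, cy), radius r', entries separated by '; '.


b1: center (1/4, 7/36), radius 1/630; b2: center (11/36, 1/4), radius 1/54; b3: center (0, -1/4), radius 1/10; b4: center (1/4, 4/21), radius 1/630; b5: center (11/36, 7/36), radius 1/54

Each b-disk chains the slot maps above it in C; radii multiply.
for b2, the 2-step affine chain lands on center (11/36, 1/4), radius 1/54
for b5, the 2-step affine chain lands on center (11/36, 7/36), radius 1/54
for b4, the 3-step affine chain lands on center (1/4, 4/21), radius 1/630
for b1, the 3-step affine chain lands on center (1/4, 7/36), radius 1/630
for b3, the 1-step affine chain lands on center (0, -1/4), radius 1/10


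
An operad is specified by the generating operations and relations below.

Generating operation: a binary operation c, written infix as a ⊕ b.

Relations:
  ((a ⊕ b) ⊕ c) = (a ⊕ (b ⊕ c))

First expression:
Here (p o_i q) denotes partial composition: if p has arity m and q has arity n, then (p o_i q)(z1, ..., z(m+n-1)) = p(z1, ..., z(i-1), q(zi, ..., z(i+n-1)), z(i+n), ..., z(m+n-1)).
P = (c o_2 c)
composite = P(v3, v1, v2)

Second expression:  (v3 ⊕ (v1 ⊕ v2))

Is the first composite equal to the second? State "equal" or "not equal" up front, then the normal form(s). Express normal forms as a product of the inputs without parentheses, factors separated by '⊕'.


equal: each reduces to v3 ⊕ v1 ⊕ v2

The first expression, normalized: v3 ⊕ v1 ⊕ v2
The second expression, normalized: v3 ⊕ v1 ⊕ v2
The normal forms match — equal.


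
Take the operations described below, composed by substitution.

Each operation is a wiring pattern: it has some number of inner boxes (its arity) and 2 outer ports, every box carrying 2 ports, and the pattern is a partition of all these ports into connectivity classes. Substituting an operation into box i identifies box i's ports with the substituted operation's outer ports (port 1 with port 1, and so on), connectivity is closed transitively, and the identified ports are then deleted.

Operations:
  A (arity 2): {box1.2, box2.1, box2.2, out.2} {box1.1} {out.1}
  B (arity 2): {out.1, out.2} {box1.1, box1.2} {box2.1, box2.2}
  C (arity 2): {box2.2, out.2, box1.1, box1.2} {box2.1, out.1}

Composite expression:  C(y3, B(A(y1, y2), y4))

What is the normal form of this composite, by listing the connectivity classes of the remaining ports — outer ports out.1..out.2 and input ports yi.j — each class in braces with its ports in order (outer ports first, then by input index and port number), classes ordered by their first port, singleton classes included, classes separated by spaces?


{out.1, out.2, y3.1, y3.2} {y1.1} {y1.2, y2.1, y2.2} {y4.1, y4.2}

Treat the ports identified at C as solder joints: merge, then drop.
after A, the pattern on (y1, y2) reads {out.1} {out.2, y1.2, y2.1, y2.2} {y1.1} (out.j = its outer ports)
after B, the pattern on (y1, y2, y4) reads {out.1, out.2} {y1.1} {y1.2, y2.1, y2.2} {y4.1, y4.2} (out.j = its outer ports)
after C, the pattern on (y3, y1, y2, y4) reads {out.1, out.2, y3.1, y3.2} {y1.1} {y1.2, y2.1, y2.2} {y4.1, y4.2} (out.j = its outer ports)


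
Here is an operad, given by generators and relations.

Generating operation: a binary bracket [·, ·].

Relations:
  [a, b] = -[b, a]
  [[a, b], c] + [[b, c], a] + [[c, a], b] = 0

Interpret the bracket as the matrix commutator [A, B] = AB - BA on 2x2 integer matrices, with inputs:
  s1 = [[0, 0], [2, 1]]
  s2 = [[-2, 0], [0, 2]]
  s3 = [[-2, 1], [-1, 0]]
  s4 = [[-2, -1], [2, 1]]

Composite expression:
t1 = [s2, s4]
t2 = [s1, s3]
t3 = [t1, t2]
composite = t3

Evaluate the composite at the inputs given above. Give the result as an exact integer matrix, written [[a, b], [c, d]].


[s2, s4] = [[0, 4], [8, 0]]
[s1, s3] = [[-2, -1], [-5, 2]]
[[s2, s4], [s1, s3]] = [[-12, 16], [-32, 12]]

[[-12, 16], [-32, 12]]


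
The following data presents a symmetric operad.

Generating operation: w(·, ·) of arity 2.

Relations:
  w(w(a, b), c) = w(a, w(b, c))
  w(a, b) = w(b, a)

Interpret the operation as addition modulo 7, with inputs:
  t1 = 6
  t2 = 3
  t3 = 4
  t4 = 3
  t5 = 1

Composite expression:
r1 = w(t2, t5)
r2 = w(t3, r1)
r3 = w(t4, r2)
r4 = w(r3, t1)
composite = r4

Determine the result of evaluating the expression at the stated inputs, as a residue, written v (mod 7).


w(t2, t5) = 4
w(t3, w(t2, t5)) = 1
w(t4, w(t3, w(t2, t5))) = 4
w(w(t4, w(t3, w(t2, t5))), t1) = 3

3 (mod 7)


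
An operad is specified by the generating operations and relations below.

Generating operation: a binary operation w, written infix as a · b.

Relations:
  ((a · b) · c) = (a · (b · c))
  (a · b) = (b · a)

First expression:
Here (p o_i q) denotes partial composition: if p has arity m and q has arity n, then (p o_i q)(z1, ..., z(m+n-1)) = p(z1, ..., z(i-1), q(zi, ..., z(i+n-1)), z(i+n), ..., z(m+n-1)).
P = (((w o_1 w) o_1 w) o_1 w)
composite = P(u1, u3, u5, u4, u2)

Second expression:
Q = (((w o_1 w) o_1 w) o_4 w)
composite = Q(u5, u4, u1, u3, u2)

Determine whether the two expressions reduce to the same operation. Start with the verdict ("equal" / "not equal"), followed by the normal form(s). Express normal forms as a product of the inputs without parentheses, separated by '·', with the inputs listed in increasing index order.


The first expression reduces to u1 · u2 · u3 · u4 · u5
The second expression reduces to u1 · u2 · u3 · u4 · u5
Identical normal forms: equal.

equal; both compose to u1 · u2 · u3 · u4 · u5


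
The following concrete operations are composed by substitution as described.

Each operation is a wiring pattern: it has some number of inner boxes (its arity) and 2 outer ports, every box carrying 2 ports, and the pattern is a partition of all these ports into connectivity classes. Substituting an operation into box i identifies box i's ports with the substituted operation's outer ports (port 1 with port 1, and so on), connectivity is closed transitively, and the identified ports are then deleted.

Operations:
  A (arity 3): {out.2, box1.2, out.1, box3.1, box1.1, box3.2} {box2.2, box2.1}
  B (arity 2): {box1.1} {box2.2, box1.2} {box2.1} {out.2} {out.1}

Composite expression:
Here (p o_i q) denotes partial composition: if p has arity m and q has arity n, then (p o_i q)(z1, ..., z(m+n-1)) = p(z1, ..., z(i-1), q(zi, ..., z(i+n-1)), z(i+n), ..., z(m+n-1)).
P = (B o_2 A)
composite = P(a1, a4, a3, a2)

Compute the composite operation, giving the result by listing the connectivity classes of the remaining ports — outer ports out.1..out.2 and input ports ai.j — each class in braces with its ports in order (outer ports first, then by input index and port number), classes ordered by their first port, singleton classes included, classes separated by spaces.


{out.1} {out.2} {a1.1} {a1.2, a2.1, a2.2, a4.1, a4.2} {a3.1, a3.2}

Substituting into B glues patterns; closure does the rest.
composing A on (a4, a3, a2), with out.j its own outer ports: {out.1, out.2, a2.1, a2.2, a4.1, a4.2} {a3.1, a3.2}
composing B on (a1, a4, a3, a2), with out.j its own outer ports: {out.1} {out.2} {a1.1} {a1.2, a2.1, a2.2, a4.1, a4.2} {a3.1, a3.2}


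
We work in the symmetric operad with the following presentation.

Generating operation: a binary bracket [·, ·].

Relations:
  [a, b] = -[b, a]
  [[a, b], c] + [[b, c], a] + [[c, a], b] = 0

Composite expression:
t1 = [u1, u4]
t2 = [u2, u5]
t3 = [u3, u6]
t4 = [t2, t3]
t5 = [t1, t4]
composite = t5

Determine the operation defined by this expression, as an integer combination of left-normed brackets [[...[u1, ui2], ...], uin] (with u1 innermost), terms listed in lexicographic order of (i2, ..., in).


[[[[[u1, u4], u2], u5], u3], u6] - [[[[[u1, u4], u2], u5], u6], u3] - [[[[[u1, u4], u3], u6], u2], u5] + [[[[[u1, u4], u3], u6], u5], u2] - [[[[[u1, u4], u5], u2], u3], u6] + [[[[[u1, u4], u5], u2], u6], u3] + [[[[[u1, u4], u6], u3], u2], u5] - [[[[[u1, u4], u6], u3], u5], u2]

A multilinear Lie element is pinned by u1-initial words (u1 innermost).
Composite bracket: [[u1, u4], [[u2, u5], [u3, u6]]]
Full expansion: 32 signed words from ab - ba (2^5 = 32).
Words beginning with u1 determine it all:
  the word u1u4u2u5u3u6 carries sign +1 and contributes +[[[[[u1, u4], u2], u5], u3], u6]
  the word u1u4u2u5u6u3 carries sign -1 and contributes -[[[[[u1, u4], u2], u5], u6], u3]
  the word u1u4u3u6u2u5 carries sign -1 and contributes -[[[[[u1, u4], u3], u6], u2], u5]
  the word u1u4u3u6u5u2 carries sign +1 and contributes +[[[[[u1, u4], u3], u6], u5], u2]
  the word u1u4u5u2u3u6 carries sign -1 and contributes -[[[[[u1, u4], u5], u2], u3], u6]
  the word u1u4u5u2u6u3 carries sign +1 and contributes +[[[[[u1, u4], u5], u2], u6], u3]
  the word u1u4u6u3u2u5 carries sign +1 and contributes +[[[[[u1, u4], u6], u3], u2], u5]
  the word u1u4u6u3u5u2 carries sign -1 and contributes -[[[[[u1, u4], u6], u3], u5], u2]


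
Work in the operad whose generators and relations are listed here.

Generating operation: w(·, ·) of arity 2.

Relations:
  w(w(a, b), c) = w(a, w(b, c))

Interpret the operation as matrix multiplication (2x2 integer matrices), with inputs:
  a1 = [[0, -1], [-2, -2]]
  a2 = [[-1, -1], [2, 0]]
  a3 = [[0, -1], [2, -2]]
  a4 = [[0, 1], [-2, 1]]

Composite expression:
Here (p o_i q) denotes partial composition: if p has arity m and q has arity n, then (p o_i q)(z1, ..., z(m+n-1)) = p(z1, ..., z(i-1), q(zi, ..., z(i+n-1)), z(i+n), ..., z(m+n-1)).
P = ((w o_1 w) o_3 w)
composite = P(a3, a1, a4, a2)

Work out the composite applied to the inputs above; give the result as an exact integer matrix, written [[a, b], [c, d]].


[[12, 4], [16, 4]]

w(a3, a1) = [[2, 2], [4, 2]]
w(a4, a2) = [[2, 0], [4, 2]]
w(w(a3, a1), w(a4, a2)) = [[12, 4], [16, 4]]


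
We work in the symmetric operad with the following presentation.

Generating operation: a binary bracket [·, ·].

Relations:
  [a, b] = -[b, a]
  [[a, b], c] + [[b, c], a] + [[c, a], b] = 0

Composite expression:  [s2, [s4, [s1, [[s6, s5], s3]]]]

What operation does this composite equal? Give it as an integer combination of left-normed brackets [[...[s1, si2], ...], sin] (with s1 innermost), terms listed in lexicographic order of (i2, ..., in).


[[[[[s1, s3], s5], s6], s4], s2] - [[[[[s1, s3], s6], s5], s4], s2] - [[[[[s1, s5], s6], s3], s4], s2] + [[[[[s1, s6], s5], s3], s4], s2]


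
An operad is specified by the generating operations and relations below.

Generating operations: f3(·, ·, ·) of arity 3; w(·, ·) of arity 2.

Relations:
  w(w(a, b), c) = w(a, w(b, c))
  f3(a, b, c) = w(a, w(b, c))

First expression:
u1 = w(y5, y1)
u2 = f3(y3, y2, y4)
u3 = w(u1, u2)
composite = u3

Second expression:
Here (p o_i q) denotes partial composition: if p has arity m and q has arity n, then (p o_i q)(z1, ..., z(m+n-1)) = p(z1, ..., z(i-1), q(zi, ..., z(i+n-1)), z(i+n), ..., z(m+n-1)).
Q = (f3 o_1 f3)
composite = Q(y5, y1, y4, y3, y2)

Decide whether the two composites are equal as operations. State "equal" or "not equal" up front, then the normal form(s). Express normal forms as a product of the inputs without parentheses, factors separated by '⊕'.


not equal — first y5 ⊕ y1 ⊕ y3 ⊕ y2 ⊕ y4, second y5 ⊕ y1 ⊕ y4 ⊕ y3 ⊕ y2

The first composite normalizes to y5 ⊕ y1 ⊕ y3 ⊕ y2 ⊕ y4
The second composite normalizes to y5 ⊕ y1 ⊕ y4 ⊕ y3 ⊕ y2
They disagree, so not equal.


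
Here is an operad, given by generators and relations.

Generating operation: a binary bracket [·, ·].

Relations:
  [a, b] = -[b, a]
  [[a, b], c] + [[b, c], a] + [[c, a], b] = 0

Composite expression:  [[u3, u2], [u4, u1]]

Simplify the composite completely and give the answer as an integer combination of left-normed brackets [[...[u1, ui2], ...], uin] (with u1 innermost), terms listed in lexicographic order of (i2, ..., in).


In the tensor algebra, words opening u1 carry the u1-anchored form.
Composite bracket: [[u3, u2], [u4, u1]]
The bracket unfolds into 8 signed words via [a, b] = ab - ba (2^3 = 8).
Keep just the words that open with u1:
  u1u4u2u3 (sign -1) contributes -[[[u1, u4], u2], u3]
  u1u4u3u2 (sign +1) contributes +[[[u1, u4], u3], u2]

-[[[u1, u4], u2], u3] + [[[u1, u4], u3], u2]


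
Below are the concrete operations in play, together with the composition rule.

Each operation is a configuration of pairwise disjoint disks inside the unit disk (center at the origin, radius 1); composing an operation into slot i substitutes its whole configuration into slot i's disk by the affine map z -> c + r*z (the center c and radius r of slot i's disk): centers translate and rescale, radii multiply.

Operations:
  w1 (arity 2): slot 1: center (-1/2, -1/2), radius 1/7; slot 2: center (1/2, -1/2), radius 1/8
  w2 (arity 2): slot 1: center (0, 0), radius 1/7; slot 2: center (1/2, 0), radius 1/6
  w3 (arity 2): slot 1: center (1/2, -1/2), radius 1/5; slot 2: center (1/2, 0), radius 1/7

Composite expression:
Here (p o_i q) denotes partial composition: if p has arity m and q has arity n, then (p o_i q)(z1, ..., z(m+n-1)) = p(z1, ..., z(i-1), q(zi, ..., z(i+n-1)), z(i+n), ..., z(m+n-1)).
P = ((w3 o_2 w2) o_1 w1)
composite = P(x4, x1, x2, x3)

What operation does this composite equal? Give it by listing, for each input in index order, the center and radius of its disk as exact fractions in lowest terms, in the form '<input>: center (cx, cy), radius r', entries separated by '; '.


x1: center (3/5, -3/5), radius 1/40; x2: center (1/2, 0), radius 1/49; x3: center (4/7, 0), radius 1/42; x4: center (2/5, -3/5), radius 1/35


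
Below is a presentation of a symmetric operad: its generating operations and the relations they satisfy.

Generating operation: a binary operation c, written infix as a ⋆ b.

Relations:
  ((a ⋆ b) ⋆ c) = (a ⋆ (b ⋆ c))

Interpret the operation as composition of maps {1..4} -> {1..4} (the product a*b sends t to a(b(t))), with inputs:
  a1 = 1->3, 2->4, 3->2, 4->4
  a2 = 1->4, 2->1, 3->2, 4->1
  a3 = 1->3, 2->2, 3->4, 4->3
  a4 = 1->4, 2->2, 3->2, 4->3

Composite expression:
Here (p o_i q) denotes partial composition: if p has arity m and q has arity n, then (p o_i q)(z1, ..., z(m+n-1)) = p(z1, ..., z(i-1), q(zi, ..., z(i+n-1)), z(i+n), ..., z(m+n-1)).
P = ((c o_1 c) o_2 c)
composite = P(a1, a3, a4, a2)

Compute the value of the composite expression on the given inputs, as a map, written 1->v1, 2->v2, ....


1->4, 2->2, 3->4, 4->2

(a3 ⋆ a4) = 1->3, 2->2, 3->2, 4->4
(a1 ⋆ (a3 ⋆ a4)) = 1->2, 2->4, 3->4, 4->4
((a1 ⋆ (a3 ⋆ a4)) ⋆ a2) = 1->4, 2->2, 3->4, 4->2


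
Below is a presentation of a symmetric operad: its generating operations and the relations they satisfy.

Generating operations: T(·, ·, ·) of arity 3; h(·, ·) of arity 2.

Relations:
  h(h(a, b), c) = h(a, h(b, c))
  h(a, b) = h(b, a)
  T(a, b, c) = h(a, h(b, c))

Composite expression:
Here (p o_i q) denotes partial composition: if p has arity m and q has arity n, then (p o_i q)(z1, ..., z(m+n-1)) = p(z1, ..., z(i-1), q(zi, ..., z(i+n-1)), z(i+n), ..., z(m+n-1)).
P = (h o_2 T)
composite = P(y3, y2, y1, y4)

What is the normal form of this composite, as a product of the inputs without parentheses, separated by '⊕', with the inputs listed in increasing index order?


y1 ⊕ y2 ⊕ y3 ⊕ y4

With h associative and commutative, the y-input set is all that matters.
T(y2, y1, y4) collapses to y2 ⊕ y1 ⊕ y4
h(y3, T(y2, y1, y4)) collapses to y3 ⊕ y2 ⊕ y1 ⊕ y4
the factors in increasing index order: y1 ⊕ y2 ⊕ y3 ⊕ y4


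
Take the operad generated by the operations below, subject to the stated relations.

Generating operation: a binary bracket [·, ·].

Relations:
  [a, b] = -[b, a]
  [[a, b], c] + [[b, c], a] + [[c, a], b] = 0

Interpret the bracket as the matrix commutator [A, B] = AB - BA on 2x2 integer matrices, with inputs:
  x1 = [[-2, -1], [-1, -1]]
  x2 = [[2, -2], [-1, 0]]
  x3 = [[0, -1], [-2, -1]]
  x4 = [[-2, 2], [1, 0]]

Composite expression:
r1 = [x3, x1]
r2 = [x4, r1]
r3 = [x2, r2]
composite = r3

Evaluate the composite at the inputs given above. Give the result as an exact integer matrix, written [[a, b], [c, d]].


[[0, 48], [-24, 0]]

[x3, x1] = [[-1, -2], [3, 1]]
[x4, [x3, x1]] = [[8, 8], [4, -8]]
[x2, [x4, [x3, x1]]] = [[0, 48], [-24, 0]]


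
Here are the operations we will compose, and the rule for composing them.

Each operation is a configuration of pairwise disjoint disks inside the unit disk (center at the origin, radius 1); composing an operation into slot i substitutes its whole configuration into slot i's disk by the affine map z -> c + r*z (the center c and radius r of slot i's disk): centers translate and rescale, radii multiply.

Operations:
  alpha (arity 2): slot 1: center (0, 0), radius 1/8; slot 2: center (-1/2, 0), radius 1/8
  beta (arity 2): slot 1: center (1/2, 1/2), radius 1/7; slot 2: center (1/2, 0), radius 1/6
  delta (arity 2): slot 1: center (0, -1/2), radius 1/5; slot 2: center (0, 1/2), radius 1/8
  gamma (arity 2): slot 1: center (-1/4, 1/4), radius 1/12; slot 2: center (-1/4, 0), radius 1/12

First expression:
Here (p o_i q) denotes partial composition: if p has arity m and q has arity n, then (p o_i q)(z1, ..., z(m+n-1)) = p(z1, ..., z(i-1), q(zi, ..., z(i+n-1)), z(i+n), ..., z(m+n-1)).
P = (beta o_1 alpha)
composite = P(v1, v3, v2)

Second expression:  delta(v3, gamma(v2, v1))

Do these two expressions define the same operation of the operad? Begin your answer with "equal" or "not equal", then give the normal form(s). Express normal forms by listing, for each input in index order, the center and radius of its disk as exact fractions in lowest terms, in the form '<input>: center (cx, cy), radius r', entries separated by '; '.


not equal — first v1: center (1/2, 1/2), radius 1/56; v2: center (1/2, 0), radius 1/6; v3: center (3/7, 1/2), radius 1/56, second v1: center (-1/32, 1/2), radius 1/96; v2: center (-1/32, 17/32), radius 1/96; v3: center (0, -1/2), radius 1/5


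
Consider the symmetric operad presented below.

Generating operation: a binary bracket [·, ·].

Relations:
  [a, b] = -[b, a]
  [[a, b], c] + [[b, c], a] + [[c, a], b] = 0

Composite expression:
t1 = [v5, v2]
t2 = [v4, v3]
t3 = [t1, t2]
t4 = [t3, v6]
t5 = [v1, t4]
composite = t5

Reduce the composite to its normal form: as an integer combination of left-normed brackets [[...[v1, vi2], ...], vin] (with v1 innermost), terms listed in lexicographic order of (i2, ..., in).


[[[[[v1, v2], v5], v3], v4], v6] - [[[[[v1, v2], v5], v4], v3], v6] - [[[[[v1, v3], v4], v2], v5], v6] + [[[[[v1, v3], v4], v5], v2], v6] + [[[[[v1, v4], v3], v2], v5], v6] - [[[[[v1, v4], v3], v5], v2], v6] - [[[[[v1, v5], v2], v3], v4], v6] + [[[[[v1, v5], v2], v4], v3], v6] - [[[[[v1, v6], v2], v5], v3], v4] + [[[[[v1, v6], v2], v5], v4], v3] + [[[[[v1, v6], v3], v4], v2], v5] - [[[[[v1, v6], v3], v4], v5], v2] - [[[[[v1, v6], v4], v3], v2], v5] + [[[[[v1, v6], v4], v3], v5], v2] + [[[[[v1, v6], v5], v2], v3], v4] - [[[[[v1, v6], v5], v2], v4], v3]

Antisymmetry and Jacobi reduce to v1-anchored left-normed brackets.
Composite bracket: [v1, [[[v5, v2], [v4, v3]], v6]]
The bracket unfolds into 32 signed words via [a, b] = ab - ba (2^5 = 32).
Coefficients come from the v1-initial words:
  word v1v2v5v3v4v6 has sign +1, contributing +[[[[[v1, v2], v5], v3], v4], v6]
  word v1v2v5v4v3v6 has sign -1, contributing -[[[[[v1, v2], v5], v4], v3], v6]
  word v1v3v4v2v5v6 has sign -1, contributing -[[[[[v1, v3], v4], v2], v5], v6]
  word v1v3v4v5v2v6 has sign +1, contributing +[[[[[v1, v3], v4], v5], v2], v6]
  word v1v4v3v2v5v6 has sign +1, contributing +[[[[[v1, v4], v3], v2], v5], v6]
  word v1v4v3v5v2v6 has sign -1, contributing -[[[[[v1, v4], v3], v5], v2], v6]
  word v1v5v2v3v4v6 has sign -1, contributing -[[[[[v1, v5], v2], v3], v4], v6]
  word v1v5v2v4v3v6 has sign +1, contributing +[[[[[v1, v5], v2], v4], v3], v6]
  word v1v6v2v5v3v4 has sign -1, contributing -[[[[[v1, v6], v2], v5], v3], v4]
  word v1v6v2v5v4v3 has sign +1, contributing +[[[[[v1, v6], v2], v5], v4], v3]
  word v1v6v3v4v2v5 has sign +1, contributing +[[[[[v1, v6], v3], v4], v2], v5]
  word v1v6v3v4v5v2 has sign -1, contributing -[[[[[v1, v6], v3], v4], v5], v2]
  word v1v6v4v3v2v5 has sign -1, contributing -[[[[[v1, v6], v4], v3], v2], v5]
  word v1v6v4v3v5v2 has sign +1, contributing +[[[[[v1, v6], v4], v3], v5], v2]
  word v1v6v5v2v3v4 has sign +1, contributing +[[[[[v1, v6], v5], v2], v3], v4]
  word v1v6v5v2v4v3 has sign -1, contributing -[[[[[v1, v6], v5], v2], v4], v3]


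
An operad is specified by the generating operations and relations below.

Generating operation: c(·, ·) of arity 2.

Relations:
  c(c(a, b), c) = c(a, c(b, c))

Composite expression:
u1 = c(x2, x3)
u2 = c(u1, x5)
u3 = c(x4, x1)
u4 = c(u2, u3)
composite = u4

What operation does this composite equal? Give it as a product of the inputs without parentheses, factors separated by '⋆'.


x2 ⋆ x3 ⋆ x5 ⋆ x4 ⋆ x1


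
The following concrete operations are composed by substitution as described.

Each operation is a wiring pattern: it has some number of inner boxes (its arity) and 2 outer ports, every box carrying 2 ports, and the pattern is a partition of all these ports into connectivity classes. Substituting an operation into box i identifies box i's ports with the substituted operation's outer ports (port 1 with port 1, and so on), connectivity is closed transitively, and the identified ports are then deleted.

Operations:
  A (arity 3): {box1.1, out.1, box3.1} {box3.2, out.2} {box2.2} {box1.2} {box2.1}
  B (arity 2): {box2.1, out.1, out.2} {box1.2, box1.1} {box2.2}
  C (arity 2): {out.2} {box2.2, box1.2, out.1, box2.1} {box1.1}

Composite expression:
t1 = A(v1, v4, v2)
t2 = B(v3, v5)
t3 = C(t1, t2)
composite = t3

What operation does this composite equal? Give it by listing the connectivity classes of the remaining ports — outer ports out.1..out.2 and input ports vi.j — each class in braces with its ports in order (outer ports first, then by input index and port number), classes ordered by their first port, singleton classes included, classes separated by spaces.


{out.1, v2.2, v5.1} {out.2} {v1.1, v2.1} {v1.2} {v3.1, v3.2} {v4.1} {v4.2} {v5.2}

Treat the ports identified at C as solder joints: merge, then drop.
after A, the pattern on (v1, v4, v2) reads {out.1, v1.1, v2.1} {out.2, v2.2} {v1.2} {v4.1} {v4.2} (out.j = its outer ports)
after B, the pattern on (v3, v5) reads {out.1, out.2, v5.1} {v3.1, v3.2} {v5.2} (out.j = its outer ports)
after C, the pattern on (v1, v4, v2, v3, v5) reads {out.1, v2.2, v5.1} {out.2} {v1.1, v2.1} {v1.2} {v3.1, v3.2} {v4.1} {v4.2} {v5.2} (out.j = its outer ports)


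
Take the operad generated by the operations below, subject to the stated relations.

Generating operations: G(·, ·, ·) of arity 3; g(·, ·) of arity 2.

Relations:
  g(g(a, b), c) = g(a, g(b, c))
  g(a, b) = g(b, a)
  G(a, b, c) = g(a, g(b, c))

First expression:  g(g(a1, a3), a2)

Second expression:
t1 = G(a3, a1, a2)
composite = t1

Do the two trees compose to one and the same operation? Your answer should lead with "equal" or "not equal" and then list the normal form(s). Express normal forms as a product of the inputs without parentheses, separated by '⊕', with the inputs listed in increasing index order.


The first composite normalizes to a1 ⊕ a2 ⊕ a3
The second composite normalizes to a1 ⊕ a2 ⊕ a3
The forms coincide; equal.

equal; the common form is a1 ⊕ a2 ⊕ a3


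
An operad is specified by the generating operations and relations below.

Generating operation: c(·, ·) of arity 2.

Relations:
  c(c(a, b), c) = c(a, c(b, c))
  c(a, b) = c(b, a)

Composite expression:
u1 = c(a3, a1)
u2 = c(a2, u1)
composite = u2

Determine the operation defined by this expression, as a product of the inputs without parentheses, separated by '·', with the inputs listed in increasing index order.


a1 · a2 · a3


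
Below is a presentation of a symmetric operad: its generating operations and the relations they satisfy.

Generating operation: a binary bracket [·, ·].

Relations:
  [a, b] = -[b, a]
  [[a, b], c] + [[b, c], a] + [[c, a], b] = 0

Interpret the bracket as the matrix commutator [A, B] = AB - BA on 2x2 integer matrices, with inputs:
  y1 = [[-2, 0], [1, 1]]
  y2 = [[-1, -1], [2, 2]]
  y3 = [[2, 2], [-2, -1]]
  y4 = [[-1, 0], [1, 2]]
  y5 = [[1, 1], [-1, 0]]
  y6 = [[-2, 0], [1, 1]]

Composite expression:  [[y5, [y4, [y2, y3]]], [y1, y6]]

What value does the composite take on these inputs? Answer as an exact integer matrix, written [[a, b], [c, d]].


[y2, y3] = [[-2, -3], [0, 2]]
[y4, [y2, y3]] = [[3, 9], [-4, -3]]
[y5, [y4, [y2, y3]]] = [[5, 3], [-2, -5]]
[y1, y6] = [[0, 0], [0, 0]]
[[y5, [y4, [y2, y3]]], [y1, y6]] = [[0, 0], [0, 0]]

[[0, 0], [0, 0]]


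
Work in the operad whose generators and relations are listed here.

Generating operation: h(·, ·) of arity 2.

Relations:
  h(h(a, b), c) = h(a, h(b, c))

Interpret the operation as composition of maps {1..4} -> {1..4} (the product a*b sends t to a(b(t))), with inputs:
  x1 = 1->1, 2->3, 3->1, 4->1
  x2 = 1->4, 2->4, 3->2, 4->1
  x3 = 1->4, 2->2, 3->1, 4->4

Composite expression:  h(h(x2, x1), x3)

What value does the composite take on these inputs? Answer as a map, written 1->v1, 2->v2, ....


1->4, 2->2, 3->4, 4->4

h(x2, x1) = 1->4, 2->2, 3->4, 4->4
h(h(x2, x1), x3) = 1->4, 2->2, 3->4, 4->4


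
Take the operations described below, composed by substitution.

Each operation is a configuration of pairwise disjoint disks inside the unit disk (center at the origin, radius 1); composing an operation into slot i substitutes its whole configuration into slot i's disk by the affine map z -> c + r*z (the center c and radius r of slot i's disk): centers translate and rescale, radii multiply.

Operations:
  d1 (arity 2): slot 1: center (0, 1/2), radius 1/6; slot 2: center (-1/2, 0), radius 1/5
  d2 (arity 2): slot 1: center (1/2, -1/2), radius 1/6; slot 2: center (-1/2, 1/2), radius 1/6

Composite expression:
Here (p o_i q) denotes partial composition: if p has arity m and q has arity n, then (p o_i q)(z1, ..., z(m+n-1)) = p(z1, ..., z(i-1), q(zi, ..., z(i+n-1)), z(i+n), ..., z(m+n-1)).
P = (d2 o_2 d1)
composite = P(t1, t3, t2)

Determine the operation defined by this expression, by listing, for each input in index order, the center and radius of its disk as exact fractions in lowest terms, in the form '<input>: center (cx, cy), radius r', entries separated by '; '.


t1: center (1/2, -1/2), radius 1/6; t2: center (-7/12, 1/2), radius 1/30; t3: center (-1/2, 7/12), radius 1/36


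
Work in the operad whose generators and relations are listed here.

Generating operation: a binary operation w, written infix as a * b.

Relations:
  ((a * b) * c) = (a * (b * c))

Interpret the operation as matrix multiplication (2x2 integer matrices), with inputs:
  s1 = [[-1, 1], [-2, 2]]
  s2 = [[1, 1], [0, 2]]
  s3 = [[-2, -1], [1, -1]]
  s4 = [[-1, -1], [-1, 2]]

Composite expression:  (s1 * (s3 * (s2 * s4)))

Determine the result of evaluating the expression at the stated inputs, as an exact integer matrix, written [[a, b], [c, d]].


[[-6, 3], [-12, 6]]

(s2 * s4) = [[-2, 1], [-2, 4]]
(s3 * (s2 * s4)) = [[6, -6], [0, -3]]
(s1 * (s3 * (s2 * s4))) = [[-6, 3], [-12, 6]]


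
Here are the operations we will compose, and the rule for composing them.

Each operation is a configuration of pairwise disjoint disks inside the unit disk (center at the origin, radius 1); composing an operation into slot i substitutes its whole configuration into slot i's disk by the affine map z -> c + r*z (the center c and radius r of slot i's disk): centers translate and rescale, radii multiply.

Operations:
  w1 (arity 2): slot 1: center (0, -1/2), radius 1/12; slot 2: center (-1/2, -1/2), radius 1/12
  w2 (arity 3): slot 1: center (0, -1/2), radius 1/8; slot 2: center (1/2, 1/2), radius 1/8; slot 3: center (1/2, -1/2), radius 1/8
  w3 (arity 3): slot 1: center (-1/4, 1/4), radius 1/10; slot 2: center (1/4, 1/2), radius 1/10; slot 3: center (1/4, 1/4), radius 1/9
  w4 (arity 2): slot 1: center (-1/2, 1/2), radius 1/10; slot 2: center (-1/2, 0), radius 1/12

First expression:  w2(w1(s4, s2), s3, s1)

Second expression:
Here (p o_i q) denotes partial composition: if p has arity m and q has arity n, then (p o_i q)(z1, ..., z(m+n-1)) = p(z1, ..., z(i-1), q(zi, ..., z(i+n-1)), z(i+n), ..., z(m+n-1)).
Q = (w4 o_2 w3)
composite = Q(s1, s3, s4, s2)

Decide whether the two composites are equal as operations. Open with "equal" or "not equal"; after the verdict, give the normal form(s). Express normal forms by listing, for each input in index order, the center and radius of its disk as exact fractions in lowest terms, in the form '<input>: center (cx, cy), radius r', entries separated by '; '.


not equal: they reduce to s1: center (1/2, -1/2), radius 1/8; s2: center (-1/16, -9/16), radius 1/96; s3: center (1/2, 1/2), radius 1/8; s4: center (0, -9/16), radius 1/96 and s1: center (-1/2, 1/2), radius 1/10; s2: center (-23/48, 1/48), radius 1/108; s3: center (-25/48, 1/48), radius 1/120; s4: center (-23/48, 1/24), radius 1/120

Normal form of the first expression: s1: center (1/2, -1/2), radius 1/8; s2: center (-1/16, -9/16), radius 1/96; s3: center (1/2, 1/2), radius 1/8; s4: center (0, -9/16), radius 1/96
Normal form of the second expression: s1: center (-1/2, 1/2), radius 1/10; s2: center (-23/48, 1/48), radius 1/108; s3: center (-25/48, 1/48), radius 1/120; s4: center (-23/48, 1/24), radius 1/120
Distinct normal forms: not equal.


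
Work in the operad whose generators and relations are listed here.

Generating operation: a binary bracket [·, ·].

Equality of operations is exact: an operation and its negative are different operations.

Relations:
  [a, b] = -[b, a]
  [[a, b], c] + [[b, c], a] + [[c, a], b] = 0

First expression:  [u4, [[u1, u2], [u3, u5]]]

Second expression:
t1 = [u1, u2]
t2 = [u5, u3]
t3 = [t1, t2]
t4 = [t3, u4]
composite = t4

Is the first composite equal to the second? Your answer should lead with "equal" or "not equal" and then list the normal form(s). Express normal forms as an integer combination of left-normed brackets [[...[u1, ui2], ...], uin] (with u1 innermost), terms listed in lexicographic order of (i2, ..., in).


equal; the common form is -[[[[u1, u2], u3], u5], u4] + [[[[u1, u2], u5], u3], u4]

The first composite normalizes to -[[[[u1, u2], u3], u5], u4] + [[[[u1, u2], u5], u3], u4]
The second composite normalizes to -[[[[u1, u2], u3], u5], u4] + [[[[u1, u2], u5], u3], u4]
One common form — equal.


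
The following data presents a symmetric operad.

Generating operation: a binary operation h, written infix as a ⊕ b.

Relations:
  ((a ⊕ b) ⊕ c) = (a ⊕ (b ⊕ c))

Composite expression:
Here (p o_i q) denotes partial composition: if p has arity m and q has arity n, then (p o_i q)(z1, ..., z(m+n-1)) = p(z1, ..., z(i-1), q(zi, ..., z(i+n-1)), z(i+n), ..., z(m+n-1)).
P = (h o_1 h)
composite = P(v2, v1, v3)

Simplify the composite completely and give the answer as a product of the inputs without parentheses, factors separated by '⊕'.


Under associativity of h, the answer is the v's in reading order.
(v2 ⊕ v1) spells out as v2 ⊕ v1
((v2 ⊕ v1) ⊕ v3) spells out as v2 ⊕ v1 ⊕ v3

v2 ⊕ v1 ⊕ v3


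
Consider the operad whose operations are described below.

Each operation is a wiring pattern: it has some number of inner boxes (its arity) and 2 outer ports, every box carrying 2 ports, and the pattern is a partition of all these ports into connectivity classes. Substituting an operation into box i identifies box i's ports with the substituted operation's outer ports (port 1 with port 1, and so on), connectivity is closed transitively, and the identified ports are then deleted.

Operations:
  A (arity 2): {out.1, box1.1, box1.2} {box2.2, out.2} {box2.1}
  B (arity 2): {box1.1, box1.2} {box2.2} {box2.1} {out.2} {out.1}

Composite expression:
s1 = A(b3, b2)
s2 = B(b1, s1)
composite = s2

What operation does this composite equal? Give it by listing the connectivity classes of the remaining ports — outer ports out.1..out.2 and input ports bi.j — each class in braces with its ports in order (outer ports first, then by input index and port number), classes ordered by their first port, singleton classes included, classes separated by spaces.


{out.1} {out.2} {b1.1, b1.2} {b2.1} {b2.2} {b3.1, b3.2}

After gluing at B, chains via deleted ports link the b-ports.
composing A on (b3, b2), with out.j its own outer ports: {out.1, b3.1, b3.2} {out.2, b2.2} {b2.1}
composing B on (b1, b3, b2), with out.j its own outer ports: {out.1} {out.2} {b1.1, b1.2} {b2.1} {b2.2} {b3.1, b3.2}
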